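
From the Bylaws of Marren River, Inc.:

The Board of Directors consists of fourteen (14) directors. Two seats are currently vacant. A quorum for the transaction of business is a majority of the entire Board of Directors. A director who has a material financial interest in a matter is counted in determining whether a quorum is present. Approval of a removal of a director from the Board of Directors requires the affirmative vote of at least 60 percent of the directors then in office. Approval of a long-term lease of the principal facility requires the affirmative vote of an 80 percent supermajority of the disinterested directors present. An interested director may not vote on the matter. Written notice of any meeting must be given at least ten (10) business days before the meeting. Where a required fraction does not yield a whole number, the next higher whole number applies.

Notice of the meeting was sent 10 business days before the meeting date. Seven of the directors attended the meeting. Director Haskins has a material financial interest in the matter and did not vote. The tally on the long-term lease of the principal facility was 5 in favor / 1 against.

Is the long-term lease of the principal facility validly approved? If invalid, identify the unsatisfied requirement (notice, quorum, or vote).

Notice: 10 business days given; 10 required (10 ≥ 10). Satisfied.
Quorum: 7 present (interested directors count toward quorum); quorum is 8. Not satisfied.
Vote: the long-term lease of the principal facility requires four-fifths of the disinterested directors present (7 − 1 = 6). 4/5 of 6 = 4.80, rounded up to 5, so 5 affirmative votes are needed; 5 voted in favor. Satisfied. (Moot — without a quorum no business can be validly transacted.)

Invalid — quorum requirement not satisfied.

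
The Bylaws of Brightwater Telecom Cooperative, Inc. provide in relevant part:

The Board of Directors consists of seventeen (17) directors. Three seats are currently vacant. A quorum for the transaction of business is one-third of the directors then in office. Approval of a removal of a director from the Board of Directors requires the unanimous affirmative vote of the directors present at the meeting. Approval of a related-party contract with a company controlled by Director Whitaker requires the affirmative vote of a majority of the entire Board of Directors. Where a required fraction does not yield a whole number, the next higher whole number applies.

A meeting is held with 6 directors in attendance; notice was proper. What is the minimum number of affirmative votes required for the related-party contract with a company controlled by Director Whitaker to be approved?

The related-party contract with a company controlled by Director Whitaker requires a majority of the entire Board of Directors (17).
A majority of 17 is 9.
(Only 6 can vote, so the related-party contract with a company controlled by Director Whitaker cannot pass at this meeting, but the required vote is still 9.)

9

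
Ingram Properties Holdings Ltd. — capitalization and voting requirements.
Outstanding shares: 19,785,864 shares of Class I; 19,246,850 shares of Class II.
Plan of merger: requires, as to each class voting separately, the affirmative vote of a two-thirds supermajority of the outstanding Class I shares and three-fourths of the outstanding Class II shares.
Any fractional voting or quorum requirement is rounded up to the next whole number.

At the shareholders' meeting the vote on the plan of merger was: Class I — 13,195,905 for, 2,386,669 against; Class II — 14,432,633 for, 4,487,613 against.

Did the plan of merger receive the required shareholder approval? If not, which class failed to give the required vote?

Not approved — the Class II shares did not give the required vote.

Class I: 2/3 of 19785864 = 13190576; 13,190,576 required, 13,195,905 in favor — approved.
Class II: 3/4 of 19246850 = 14435137.50, rounded up to 14435138; 14,435,138 required, 14,432,633 in favor — not approved.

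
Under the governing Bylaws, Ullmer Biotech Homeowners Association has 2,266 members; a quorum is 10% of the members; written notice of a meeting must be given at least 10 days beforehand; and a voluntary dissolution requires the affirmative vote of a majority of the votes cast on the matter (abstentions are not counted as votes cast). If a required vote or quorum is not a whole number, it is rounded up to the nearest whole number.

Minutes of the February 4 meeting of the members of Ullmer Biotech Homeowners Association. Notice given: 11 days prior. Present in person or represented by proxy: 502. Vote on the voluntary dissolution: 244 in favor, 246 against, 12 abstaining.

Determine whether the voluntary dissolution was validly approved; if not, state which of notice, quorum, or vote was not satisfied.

Invalid — vote requirement not satisfied.

Notice: 11 days given; 10 required. Satisfied.
Quorum: 10% of 2,266 = 226.60, rounded up to 227; 502 present. Satisfied.
Vote: requires a majority of the votes cast (502 − 12 abstaining = 490); a majority of 490 is 246, so 246 needed; 244 in favor. Not satisfied.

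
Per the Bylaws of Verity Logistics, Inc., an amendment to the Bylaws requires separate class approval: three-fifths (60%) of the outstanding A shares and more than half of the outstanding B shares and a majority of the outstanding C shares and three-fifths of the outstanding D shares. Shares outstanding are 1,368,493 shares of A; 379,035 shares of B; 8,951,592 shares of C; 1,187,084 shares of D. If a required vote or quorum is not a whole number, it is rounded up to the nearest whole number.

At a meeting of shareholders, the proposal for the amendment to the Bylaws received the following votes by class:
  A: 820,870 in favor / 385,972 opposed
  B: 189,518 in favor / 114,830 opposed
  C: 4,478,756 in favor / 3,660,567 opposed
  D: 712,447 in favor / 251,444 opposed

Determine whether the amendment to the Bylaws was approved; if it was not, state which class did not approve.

Not approved — the A shares did not give the required vote.

A: 3/5 of 1368493 = 821095.80, rounded up to 821096; 821,096 required, 820,870 in favor — not approved.
B: a majority of 379035 is 189518; 189,518 required, 189,518 in favor — approved.
C: a majority of 8951592 is 4475797; 4,475,797 required, 4,478,756 in favor — approved.
D: 3/5 of 1187084 = 712250.40, rounded up to 712251; 712,251 required, 712,447 in favor — approved.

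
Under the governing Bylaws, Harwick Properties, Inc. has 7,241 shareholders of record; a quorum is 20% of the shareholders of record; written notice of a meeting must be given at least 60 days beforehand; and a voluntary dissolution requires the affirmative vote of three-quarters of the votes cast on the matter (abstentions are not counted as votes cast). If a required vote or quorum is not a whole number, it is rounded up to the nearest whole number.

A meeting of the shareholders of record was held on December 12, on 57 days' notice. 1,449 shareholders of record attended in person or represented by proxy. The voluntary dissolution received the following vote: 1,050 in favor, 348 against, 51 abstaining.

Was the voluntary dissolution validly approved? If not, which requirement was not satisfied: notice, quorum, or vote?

Notice: 57 days given; 60 required. Not satisfied.
Quorum: 20% of 7,241 = 1,448.20, rounded up to 1,449; 1,449 present. Satisfied.
Vote: requires three-fourths of the votes cast (1,449 − 51 abstaining = 1,398); 3/4 of 1398 = 1048.50, rounded up to 1049, so 1,049 needed; 1,050 in favor. Satisfied.

Invalid — notice requirement not satisfied.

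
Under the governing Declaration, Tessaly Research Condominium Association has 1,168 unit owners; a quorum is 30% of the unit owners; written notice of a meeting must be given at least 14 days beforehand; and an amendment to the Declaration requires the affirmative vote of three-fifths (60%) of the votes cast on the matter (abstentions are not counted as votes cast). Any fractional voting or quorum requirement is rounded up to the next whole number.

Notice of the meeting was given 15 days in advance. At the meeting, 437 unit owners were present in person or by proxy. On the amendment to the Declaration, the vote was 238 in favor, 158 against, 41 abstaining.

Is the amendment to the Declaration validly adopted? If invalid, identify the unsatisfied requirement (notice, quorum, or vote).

Valid — all requirements satisfied.

Notice: 15 days given; 14 required. Satisfied.
Quorum: 30% of 1,168 = 350.40, rounded up to 351; 437 present. Satisfied.
Vote: requires three-fifths of the votes cast (437 − 41 abstaining = 396); 3/5 of 396 = 237.60, rounded up to 238, so 238 needed; 238 in favor. Satisfied.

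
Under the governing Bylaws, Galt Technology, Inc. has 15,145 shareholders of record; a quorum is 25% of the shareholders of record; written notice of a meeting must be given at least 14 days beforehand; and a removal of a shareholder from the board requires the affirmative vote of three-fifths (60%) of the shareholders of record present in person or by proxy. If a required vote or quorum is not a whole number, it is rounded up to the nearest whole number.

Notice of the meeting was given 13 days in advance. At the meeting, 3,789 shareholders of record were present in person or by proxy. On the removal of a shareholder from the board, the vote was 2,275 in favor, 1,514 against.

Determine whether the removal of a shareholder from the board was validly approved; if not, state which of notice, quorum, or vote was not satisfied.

Notice: 13 days given; 14 required. Not satisfied.
Quorum: 25% of 15,145 = 3,786.25, rounded up to 3,787; 3,789 present. Satisfied.
Vote: requires three-fifths of those present (3,789); 3/5 of 3789 = 2273.40, rounded up to 2274, so 2,274 needed; 2,275 in favor. Satisfied.

Invalid — notice requirement not satisfied.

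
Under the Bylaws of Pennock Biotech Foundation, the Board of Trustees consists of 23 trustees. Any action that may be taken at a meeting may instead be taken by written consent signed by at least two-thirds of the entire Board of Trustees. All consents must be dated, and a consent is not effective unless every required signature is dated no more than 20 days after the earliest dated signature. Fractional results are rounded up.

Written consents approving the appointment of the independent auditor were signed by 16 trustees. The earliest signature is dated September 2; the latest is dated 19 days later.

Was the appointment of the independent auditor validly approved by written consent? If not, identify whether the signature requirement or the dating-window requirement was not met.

Effective — both the signature and dating-window requirements are satisfied.

Signatures required: at least two-thirds of 23 — 2/3 of 23 = 15.33, rounded up to 16, so 16 needed; 16 signed. Sufficient.
Dating window: the latest signature is 19 days after the earliest; the limit is 20 days. Within the window.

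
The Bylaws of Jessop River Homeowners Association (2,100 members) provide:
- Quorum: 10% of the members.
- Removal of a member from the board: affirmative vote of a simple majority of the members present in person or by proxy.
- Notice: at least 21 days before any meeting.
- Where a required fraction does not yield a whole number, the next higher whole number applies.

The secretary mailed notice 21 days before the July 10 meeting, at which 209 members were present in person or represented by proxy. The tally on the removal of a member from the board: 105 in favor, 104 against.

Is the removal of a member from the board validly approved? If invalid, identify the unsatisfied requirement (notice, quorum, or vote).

Invalid — quorum requirement not satisfied.

Notice: 21 days given; 21 required. Satisfied.
Quorum: 10% of 2,100 = 210; 209 present. Not satisfied.
Vote: requires a majority of those present (209); a majority of 209 is 105, so 105 needed; 105 in favor. Satisfied.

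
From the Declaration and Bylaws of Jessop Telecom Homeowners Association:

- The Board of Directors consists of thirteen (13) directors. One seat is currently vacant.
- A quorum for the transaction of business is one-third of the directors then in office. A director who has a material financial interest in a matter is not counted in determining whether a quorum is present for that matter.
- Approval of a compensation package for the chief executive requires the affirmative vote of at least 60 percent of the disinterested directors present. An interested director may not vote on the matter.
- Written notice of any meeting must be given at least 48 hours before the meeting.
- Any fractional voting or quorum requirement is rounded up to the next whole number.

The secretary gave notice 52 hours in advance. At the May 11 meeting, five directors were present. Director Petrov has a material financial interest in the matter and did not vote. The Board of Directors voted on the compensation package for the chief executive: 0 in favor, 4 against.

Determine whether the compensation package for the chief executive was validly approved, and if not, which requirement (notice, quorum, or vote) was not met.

Notice: 52 hours given; 48 required (52 ≥ 48). Satisfied.
Quorum: 5 present, but the 1 interested director does not count, leaving 4. Quorum is 4. Satisfied.
Vote: the compensation package for the chief executive requires three-fifths of the disinterested directors present (5 − 1 = 4). 3/5 of 4 = 2.40, rounded up to 3, so 3 affirmative votes are needed; 0 voted in favor. Not satisfied.

Invalid — vote requirement not satisfied.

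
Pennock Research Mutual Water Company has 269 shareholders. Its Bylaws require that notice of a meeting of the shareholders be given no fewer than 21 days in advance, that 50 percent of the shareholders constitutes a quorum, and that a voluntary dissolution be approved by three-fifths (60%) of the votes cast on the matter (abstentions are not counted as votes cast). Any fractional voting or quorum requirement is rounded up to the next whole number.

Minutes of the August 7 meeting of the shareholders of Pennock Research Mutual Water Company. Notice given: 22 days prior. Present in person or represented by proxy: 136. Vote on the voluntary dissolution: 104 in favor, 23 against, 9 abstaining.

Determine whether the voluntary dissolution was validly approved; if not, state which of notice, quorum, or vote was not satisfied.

Valid — all requirements satisfied.

Notice: 22 days given; 21 required. Satisfied.
Quorum: 50% of 269 = 134.50, rounded up to 135; 136 present. Satisfied.
Vote: requires three-fifths of the votes cast (136 − 9 abstaining = 127); 3/5 of 127 = 76.20, rounded up to 77, so 77 needed; 104 in favor. Satisfied.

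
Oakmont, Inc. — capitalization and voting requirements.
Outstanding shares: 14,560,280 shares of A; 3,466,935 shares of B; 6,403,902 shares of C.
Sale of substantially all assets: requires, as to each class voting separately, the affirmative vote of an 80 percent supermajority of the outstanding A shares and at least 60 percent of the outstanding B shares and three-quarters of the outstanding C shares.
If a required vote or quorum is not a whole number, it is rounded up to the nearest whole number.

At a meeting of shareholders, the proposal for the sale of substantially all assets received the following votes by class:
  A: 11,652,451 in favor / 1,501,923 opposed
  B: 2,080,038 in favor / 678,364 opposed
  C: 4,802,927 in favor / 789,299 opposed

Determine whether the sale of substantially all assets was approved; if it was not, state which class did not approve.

Not approved — the B shares did not give the required vote.

A: 4/5 of 14560280 = 11648224; 11,648,224 required, 11,652,451 in favor — approved.
B: 3/5 of 3466935 = 2080161; 2,080,161 required, 2,080,038 in favor — not approved.
C: 3/4 of 6403902 = 4802926.50, rounded up to 4802927; 4,802,927 required, 4,802,927 in favor — approved.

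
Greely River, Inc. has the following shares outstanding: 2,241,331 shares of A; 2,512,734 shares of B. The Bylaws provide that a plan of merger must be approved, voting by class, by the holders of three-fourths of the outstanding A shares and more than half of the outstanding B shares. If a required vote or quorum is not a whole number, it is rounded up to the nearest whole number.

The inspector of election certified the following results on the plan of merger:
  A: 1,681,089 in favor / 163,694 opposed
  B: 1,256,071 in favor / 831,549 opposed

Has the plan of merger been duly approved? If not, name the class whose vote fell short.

Not approved — the B shares did not give the required vote.

A: 3/4 of 2241331 = 1680998.25, rounded up to 1680999; 1,680,999 required, 1,681,089 in favor — approved.
B: a majority of 2512734 is 1256368; 1,256,368 required, 1,256,071 in favor — not approved.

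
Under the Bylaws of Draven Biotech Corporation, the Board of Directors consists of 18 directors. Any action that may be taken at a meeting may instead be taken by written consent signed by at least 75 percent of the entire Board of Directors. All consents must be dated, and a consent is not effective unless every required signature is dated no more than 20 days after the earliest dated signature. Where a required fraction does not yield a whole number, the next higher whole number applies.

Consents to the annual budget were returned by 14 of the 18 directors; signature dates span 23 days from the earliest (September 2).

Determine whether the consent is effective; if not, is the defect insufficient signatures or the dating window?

Signatures required: at least 75 percent of 18 — 3/4 of 18 = 13.50, rounded up to 14, so 14 needed; 14 signed. Sufficient.
Dating window: the latest signature is 23 days after the earliest; the limit is 20 days. Outside the window.

Not effective — dating-window requirement not satisfied.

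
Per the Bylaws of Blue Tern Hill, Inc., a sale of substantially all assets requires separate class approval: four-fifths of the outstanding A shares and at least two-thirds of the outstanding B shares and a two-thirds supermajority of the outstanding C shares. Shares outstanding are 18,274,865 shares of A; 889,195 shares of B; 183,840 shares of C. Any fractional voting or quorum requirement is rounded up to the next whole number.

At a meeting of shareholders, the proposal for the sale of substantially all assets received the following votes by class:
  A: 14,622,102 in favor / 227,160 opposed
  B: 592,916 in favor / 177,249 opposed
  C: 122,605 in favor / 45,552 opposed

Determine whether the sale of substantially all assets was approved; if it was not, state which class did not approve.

A: 4/5 of 18274865 = 14619892; 14,619,892 required, 14,622,102 in favor — approved.
B: 2/3 of 889195 = 592796.67, rounded up to 592797; 592,797 required, 592,916 in favor — approved.
C: 2/3 of 183840 = 122560; 122,560 required, 122,605 in favor — approved.

Approved — every class gave the required vote.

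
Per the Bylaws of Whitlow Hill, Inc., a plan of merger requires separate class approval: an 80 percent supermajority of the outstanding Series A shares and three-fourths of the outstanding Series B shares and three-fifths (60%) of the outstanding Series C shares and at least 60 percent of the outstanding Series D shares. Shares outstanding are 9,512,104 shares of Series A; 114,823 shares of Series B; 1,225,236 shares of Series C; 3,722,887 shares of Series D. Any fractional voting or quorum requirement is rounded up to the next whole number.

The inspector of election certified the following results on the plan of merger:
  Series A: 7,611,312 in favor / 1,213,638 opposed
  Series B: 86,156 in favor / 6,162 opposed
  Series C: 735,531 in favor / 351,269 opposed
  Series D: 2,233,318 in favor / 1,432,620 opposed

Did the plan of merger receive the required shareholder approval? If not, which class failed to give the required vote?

Series A: 4/5 of 9512104 = 7609683.20, rounded up to 7609684; 7,609,684 required, 7,611,312 in favor — approved.
Series B: 3/4 of 114823 = 86117.25, rounded up to 86118; 86,118 required, 86,156 in favor — approved.
Series C: 3/5 of 1225236 = 735141.60, rounded up to 735142; 735,142 required, 735,531 in favor — approved.
Series D: 3/5 of 3722887 = 2233732.20, rounded up to 2233733; 2,233,733 required, 2,233,318 in favor — not approved.

Not approved — the Series D shares did not give the required vote.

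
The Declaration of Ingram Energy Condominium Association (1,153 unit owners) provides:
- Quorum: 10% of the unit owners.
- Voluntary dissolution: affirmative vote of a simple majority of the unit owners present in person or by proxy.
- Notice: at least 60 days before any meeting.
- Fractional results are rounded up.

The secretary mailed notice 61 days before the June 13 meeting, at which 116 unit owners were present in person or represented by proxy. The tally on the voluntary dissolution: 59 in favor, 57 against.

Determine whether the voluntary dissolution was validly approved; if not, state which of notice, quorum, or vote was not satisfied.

Notice: 61 days given; 60 required. Satisfied.
Quorum: 10% of 1,153 = 115.30, rounded up to 116; 116 present. Satisfied.
Vote: requires a majority of those present (116); a majority of 116 is 59, so 59 needed; 59 in favor. Satisfied.

Valid — all requirements satisfied.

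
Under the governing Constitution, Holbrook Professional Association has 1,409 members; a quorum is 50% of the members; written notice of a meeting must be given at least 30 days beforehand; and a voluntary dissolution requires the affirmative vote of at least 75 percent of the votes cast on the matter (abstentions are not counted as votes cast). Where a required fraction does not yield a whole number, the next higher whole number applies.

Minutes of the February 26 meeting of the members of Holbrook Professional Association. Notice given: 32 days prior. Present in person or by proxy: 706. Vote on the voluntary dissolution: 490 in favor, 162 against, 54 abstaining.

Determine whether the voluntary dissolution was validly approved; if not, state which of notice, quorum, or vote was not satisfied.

Valid — all requirements satisfied.

Notice: 32 days given; 30 required. Satisfied.
Quorum: 50% of 1,409 = 704.50, rounded up to 705; 706 present. Satisfied.
Vote: requires three-fourths of the votes cast (706 − 54 abstaining = 652); 3/4 of 652 = 489, so 489 needed; 490 in favor. Satisfied.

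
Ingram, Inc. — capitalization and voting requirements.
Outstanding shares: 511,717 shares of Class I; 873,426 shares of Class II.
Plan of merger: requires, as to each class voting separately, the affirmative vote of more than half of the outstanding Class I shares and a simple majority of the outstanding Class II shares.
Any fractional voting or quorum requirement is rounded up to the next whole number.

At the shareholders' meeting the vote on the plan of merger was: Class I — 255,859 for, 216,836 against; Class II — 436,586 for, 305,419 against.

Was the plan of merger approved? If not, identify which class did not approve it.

Not approved — the Class II shares did not give the required vote.

Class I: a majority of 511717 is 255859; 255,859 required, 255,859 in favor — approved.
Class II: a majority of 873426 is 436714; 436,714 required, 436,586 in favor — not approved.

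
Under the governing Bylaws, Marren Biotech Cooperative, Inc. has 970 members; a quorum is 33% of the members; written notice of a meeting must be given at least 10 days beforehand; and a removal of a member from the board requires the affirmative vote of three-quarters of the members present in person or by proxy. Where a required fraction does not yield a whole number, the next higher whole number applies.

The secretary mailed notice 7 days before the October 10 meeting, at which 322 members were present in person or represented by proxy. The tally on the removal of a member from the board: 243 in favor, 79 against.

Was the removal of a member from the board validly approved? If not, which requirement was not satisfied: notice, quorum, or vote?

Invalid — notice requirement not satisfied.

Notice: 7 days given; 10 required. Not satisfied.
Quorum: 33% of 970 = 320.10, rounded up to 321; 322 present. Satisfied.
Vote: requires three-fourths of those present (322); 3/4 of 322 = 241.50, rounded up to 242, so 242 needed; 243 in favor. Satisfied.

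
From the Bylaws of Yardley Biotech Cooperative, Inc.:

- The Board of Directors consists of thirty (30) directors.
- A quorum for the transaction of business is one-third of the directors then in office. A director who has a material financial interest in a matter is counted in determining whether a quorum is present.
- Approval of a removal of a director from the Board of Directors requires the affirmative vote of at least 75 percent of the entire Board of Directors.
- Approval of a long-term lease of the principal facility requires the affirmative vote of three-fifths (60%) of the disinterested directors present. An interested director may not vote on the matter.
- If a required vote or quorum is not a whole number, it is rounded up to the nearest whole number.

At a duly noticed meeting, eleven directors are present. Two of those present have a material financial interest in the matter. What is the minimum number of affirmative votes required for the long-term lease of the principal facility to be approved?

The long-term lease of the principal facility requires three-fifths of the disinterested directors present (11 − 2 = 9).
3/5 of 9 = 5.40, rounded up to 6.

6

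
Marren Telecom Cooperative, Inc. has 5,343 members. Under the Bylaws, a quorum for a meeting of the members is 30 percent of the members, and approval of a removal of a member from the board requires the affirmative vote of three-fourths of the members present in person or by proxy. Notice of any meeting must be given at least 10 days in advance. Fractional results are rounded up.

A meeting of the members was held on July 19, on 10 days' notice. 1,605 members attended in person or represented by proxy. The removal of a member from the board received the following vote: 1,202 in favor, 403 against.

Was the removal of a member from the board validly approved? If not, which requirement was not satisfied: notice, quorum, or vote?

Invalid — vote requirement not satisfied.

Notice: 10 days given; 10 required. Satisfied.
Quorum: 30% of 5,343 = 1,602.90, rounded up to 1,603; 1,605 present. Satisfied.
Vote: requires three-fourths of those present (1,605); 3/4 of 1605 = 1203.75, rounded up to 1204, so 1,204 needed; 1,202 in favor. Not satisfied.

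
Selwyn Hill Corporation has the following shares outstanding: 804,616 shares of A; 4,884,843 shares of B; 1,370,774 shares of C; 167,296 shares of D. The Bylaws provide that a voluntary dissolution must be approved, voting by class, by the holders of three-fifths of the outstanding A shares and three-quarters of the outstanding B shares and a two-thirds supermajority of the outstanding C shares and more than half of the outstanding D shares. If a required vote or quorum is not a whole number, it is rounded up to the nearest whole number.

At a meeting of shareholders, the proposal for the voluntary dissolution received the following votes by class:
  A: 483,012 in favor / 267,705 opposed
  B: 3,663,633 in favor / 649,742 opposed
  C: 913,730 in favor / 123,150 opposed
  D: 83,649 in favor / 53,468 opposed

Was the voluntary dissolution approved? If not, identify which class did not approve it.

Not approved — the C shares did not give the required vote.

A: 3/5 of 804616 = 482769.60, rounded up to 482770; 482,770 required, 483,012 in favor — approved.
B: 3/4 of 4884843 = 3663632.25, rounded up to 3663633; 3,663,633 required, 3,663,633 in favor — approved.
C: 2/3 of 1370774 = 913849.33, rounded up to 913850; 913,850 required, 913,730 in favor — not approved.
D: a majority of 167296 is 83649; 83,649 required, 83,649 in favor — approved.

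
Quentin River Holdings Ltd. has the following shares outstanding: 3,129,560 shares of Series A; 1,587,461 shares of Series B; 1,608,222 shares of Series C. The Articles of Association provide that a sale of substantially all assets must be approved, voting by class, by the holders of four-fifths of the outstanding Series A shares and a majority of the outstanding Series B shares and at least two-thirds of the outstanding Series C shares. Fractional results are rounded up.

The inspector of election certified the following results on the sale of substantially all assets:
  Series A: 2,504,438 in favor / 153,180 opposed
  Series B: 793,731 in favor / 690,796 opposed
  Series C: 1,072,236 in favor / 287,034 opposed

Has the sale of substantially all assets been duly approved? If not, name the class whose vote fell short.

Approved — every class gave the required vote.

Series A: 4/5 of 3129560 = 2503648; 2,503,648 required, 2,504,438 in favor — approved.
Series B: a majority of 1587461 is 793731; 793,731 required, 793,731 in favor — approved.
Series C: 2/3 of 1608222 = 1072148; 1,072,148 required, 1,072,236 in favor — approved.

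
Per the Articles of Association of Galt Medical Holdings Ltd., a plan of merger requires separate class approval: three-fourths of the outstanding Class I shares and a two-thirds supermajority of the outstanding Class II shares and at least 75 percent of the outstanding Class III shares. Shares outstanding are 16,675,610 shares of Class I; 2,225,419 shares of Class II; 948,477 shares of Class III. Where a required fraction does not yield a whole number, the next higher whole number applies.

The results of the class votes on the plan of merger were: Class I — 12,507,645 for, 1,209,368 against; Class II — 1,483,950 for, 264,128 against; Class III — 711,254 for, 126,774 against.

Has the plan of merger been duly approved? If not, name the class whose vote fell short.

Class I: 3/4 of 16675610 = 12506707.50, rounded up to 12506708; 12,506,708 required, 12,507,645 in favor — approved.
Class II: 2/3 of 2225419 = 1483612.67, rounded up to 1483613; 1,483,613 required, 1,483,950 in favor — approved.
Class III: 3/4 of 948477 = 711357.75, rounded up to 711358; 711,358 required, 711,254 in favor — not approved.

Not approved — the Class III shares did not give the required vote.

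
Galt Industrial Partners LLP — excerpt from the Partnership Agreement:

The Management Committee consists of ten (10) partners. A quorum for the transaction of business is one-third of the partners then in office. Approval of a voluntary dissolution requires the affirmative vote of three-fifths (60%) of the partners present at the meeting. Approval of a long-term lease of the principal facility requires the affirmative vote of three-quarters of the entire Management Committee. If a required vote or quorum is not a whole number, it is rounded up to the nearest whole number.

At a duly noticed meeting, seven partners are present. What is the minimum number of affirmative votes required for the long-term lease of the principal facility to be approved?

The long-term lease of the principal facility requires three-fourths of the entire Management Committee (10).
3/4 of 10 = 7.50, rounded up to 8.
(Only 7 can vote, so the long-term lease of the principal facility cannot pass at this meeting, but the required vote is still 8.)

8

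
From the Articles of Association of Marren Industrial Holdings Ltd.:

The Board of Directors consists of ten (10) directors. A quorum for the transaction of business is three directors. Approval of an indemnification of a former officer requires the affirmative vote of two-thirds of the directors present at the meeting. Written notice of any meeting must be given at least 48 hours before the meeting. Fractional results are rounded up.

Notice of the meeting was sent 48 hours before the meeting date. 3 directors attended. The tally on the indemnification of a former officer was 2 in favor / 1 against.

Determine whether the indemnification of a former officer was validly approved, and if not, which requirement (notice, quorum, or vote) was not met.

Notice: 48 hours given; 48 required (48 ≥ 48). Satisfied.
Quorum: 3 present; quorum is 3. Satisfied.
Vote: the indemnification of a former officer requires two-thirds of the directors present (3). 2/3 of 3 = 2, so 2 affirmative votes are needed; 2 voted in favor. Satisfied.

Valid — all requirements satisfied.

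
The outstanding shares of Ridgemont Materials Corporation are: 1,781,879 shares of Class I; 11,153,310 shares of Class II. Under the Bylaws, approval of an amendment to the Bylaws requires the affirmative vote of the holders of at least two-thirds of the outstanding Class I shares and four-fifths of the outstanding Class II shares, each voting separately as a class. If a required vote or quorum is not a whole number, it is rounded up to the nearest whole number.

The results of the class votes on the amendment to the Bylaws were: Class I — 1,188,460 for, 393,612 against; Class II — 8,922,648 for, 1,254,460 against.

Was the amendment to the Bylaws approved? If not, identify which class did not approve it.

Approved — every class gave the required vote.

Class I: 2/3 of 1781879 = 1187919.33, rounded up to 1187920; 1,187,920 required, 1,188,460 in favor — approved.
Class II: 4/5 of 11153310 = 8922648; 8,922,648 required, 8,922,648 in favor — approved.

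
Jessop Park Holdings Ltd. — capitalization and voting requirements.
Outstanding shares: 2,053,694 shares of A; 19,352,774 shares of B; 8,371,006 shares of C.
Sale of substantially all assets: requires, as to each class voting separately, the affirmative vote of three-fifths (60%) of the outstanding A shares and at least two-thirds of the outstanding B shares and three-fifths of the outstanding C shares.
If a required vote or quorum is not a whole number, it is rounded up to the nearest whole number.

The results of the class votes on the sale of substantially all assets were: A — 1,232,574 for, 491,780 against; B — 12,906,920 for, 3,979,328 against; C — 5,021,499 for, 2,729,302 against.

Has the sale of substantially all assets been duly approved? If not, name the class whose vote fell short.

Not approved — the C shares did not give the required vote.

A: 3/5 of 2053694 = 1232216.40, rounded up to 1232217; 1,232,217 required, 1,232,574 in favor — approved.
B: 2/3 of 19352774 = 12901849.33, rounded up to 12901850; 12,901,850 required, 12,906,920 in favor — approved.
C: 3/5 of 8371006 = 5022603.60, rounded up to 5022604; 5,022,604 required, 5,021,499 in favor — not approved.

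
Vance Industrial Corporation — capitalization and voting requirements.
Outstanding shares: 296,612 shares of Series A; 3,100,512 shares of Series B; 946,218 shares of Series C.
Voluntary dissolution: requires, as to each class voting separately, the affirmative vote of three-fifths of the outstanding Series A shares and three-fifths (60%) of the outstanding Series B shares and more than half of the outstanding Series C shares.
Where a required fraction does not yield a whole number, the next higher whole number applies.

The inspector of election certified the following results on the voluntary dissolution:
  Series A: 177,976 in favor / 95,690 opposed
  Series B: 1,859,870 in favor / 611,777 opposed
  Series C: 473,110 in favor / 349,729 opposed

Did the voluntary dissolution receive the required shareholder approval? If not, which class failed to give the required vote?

Series A: 3/5 of 296612 = 177967.20, rounded up to 177968; 177,968 required, 177,976 in favor — approved.
Series B: 3/5 of 3100512 = 1860307.20, rounded up to 1860308; 1,860,308 required, 1,859,870 in favor — not approved.
Series C: a majority of 946218 is 473110; 473,110 required, 473,110 in favor — approved.

Not approved — the Series B shares did not give the required vote.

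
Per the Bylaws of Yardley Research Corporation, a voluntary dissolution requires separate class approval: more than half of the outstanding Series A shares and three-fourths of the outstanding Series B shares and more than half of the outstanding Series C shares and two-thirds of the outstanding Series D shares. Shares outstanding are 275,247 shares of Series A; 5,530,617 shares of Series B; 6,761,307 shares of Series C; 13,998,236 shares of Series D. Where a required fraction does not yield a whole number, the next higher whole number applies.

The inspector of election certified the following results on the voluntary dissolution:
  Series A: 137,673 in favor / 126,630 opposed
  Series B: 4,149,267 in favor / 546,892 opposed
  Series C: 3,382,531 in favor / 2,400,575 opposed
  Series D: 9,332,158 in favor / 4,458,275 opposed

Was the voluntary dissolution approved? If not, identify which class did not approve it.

Approved — every class gave the required vote.

Series A: a majority of 275247 is 137624; 137,624 required, 137,673 in favor — approved.
Series B: 3/4 of 5530617 = 4147962.75, rounded up to 4147963; 4,147,963 required, 4,149,267 in favor — approved.
Series C: a majority of 6761307 is 3380654; 3,380,654 required, 3,382,531 in favor — approved.
Series D: 2/3 of 13998236 = 9332157.33, rounded up to 9332158; 9,332,158 required, 9,332,158 in favor — approved.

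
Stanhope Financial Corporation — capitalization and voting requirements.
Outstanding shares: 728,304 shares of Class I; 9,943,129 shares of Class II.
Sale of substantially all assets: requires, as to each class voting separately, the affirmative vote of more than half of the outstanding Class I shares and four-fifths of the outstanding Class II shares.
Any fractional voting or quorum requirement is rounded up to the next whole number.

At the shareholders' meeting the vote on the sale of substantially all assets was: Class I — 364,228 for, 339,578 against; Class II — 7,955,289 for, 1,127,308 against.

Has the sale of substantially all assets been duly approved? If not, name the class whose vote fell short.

Class I: a majority of 728304 is 364153; 364,153 required, 364,228 in favor — approved.
Class II: 4/5 of 9943129 = 7954503.20, rounded up to 7954504; 7,954,504 required, 7,955,289 in favor — approved.

Approved — every class gave the required vote.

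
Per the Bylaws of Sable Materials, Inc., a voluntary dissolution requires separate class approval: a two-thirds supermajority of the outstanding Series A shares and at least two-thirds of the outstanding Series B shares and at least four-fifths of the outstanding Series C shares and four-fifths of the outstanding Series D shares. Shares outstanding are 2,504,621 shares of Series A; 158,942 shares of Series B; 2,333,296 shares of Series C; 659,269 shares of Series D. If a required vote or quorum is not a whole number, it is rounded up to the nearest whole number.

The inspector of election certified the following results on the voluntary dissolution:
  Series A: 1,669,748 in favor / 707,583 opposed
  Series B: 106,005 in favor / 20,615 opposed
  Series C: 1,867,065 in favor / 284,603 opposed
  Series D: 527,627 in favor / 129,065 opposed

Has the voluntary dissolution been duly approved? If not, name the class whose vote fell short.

Series A: 2/3 of 2504621 = 1669747.33, rounded up to 1669748; 1,669,748 required, 1,669,748 in favor — approved.
Series B: 2/3 of 158942 = 105961.33, rounded up to 105962; 105,962 required, 106,005 in favor — approved.
Series C: 4/5 of 2333296 = 1866636.80, rounded up to 1866637; 1,866,637 required, 1,867,065 in favor — approved.
Series D: 4/5 of 659269 = 527415.20, rounded up to 527416; 527,416 required, 527,627 in favor — approved.

Approved — every class gave the required vote.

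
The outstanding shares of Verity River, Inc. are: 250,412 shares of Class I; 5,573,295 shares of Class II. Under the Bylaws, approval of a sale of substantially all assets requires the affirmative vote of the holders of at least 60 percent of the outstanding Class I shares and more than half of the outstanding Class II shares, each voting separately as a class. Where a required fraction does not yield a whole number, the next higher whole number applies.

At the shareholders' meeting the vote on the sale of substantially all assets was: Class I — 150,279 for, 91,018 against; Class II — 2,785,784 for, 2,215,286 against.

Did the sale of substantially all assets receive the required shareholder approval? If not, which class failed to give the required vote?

Not approved — the Class II shares did not give the required vote.

Class I: 3/5 of 250412 = 150247.20, rounded up to 150248; 150,248 required, 150,279 in favor — approved.
Class II: a majority of 5573295 is 2786648; 2,786,648 required, 2,785,784 in favor — not approved.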